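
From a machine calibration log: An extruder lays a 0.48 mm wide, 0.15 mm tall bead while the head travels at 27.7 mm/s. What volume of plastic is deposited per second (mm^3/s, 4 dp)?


Rate = 0.48 * 0.15 * 27.7 = 1.9944 mm^3/s


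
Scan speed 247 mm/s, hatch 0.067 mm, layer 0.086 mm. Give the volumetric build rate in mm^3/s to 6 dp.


Rate = 247 * 0.067 * 0.086 = 1.423214 mm^3/s


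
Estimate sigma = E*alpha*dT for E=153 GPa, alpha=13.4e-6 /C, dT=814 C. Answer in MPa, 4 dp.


sigma = 153*1000 * 13.4e-6 * 814 = 1668.8628 MPa


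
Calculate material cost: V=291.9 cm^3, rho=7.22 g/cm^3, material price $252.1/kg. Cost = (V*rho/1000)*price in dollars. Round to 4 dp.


Mass = 291.9*7.22/1000 = 2.107518 kg
Cost = 2.107518 * 252.1 = 531.3053 $


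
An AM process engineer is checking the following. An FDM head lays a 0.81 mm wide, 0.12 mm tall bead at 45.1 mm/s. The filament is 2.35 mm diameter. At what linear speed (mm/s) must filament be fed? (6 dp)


Q = 0.81 * 0.12 * 45.1 = 4.38372 mm^3/s
A_fil = pi*(2.35/2)^2 = 4.33736136 mm^2
v_feed = 4.38372 / 4.33736136 = 1.010688 mm/s


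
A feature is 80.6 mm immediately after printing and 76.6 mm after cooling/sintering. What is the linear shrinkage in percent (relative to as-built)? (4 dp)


Shrinkage = ((80.6-76.6)/80.6)*100 = 4.9628 %


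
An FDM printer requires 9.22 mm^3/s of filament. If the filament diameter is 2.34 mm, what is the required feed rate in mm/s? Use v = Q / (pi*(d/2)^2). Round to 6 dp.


A = pi*(2.34/2)^2 = 4.300526
v = 9.22 / 4.300526 = 2.143924 mm/s


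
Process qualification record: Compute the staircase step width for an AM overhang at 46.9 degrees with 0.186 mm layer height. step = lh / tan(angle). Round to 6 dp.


step = 0.186 / tan(46.9) = 0.174056 mm


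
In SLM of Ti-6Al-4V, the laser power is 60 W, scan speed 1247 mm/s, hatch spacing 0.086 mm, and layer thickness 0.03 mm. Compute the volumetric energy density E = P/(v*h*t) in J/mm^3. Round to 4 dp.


E = 60 / (1247*0.086*0.03) = 18.6494 J/mm^3


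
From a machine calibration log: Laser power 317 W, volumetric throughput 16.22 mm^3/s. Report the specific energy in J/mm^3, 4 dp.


SE = 317 / 16.22 = 19.5438 J/mm^3


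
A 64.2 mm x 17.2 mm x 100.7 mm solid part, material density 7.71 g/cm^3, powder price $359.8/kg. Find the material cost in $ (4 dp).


V = 64.2 * 17.2 * 100.7 = 111196.968 mm^3 = 111.196968 cm^3
Mass = 111.196968 * 7.71 / 1000 = 0.85732862 kg
Cost = 0.85732862 * 359.8 = 308.4668 $


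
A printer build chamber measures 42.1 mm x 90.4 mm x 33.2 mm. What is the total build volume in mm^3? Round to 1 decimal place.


V = 42.1 * 90.4 * 33.2 = 126353.9 mm^3


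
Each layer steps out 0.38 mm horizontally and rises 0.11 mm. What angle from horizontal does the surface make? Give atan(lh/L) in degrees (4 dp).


angle = atan(0.11/0.38) = 16.1443 degrees


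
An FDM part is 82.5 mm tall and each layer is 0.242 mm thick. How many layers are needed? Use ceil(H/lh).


Layers = ceil(82.5/0.242) = 341


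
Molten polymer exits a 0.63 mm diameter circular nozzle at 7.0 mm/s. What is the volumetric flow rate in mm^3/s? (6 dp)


A = pi*(0.63/2)^2 = 0.31172453 mm^2
Q = 0.31172453 * 7.0 = 2.182072 mm^3/s


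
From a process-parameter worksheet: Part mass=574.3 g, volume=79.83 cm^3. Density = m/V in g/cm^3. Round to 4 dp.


rho = 574.3 / 79.83 = 7.194 g/cm^3


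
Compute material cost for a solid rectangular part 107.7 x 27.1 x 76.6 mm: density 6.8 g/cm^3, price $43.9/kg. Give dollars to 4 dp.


V = 107.7 * 27.1 * 76.6 = 223570.122 mm^3 = 223.570122 cm^3
Mass = 223.570122 * 6.8 / 1000 = 1.52027683 kg
Cost = 1.52027683 * 43.9 = 66.7402 $


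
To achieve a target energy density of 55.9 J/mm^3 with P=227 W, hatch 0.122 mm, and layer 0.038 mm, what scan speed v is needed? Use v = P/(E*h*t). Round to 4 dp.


v = 227 / (55.9*0.122*0.038) = 875.9325 mm/s


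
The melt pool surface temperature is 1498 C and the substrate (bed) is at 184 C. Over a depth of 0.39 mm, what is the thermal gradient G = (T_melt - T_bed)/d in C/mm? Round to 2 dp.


G = (1498-184)/0.39 = 3369.23 C/mm


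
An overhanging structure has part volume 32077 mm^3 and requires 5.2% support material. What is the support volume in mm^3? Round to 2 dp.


V_support = 32077 * 0.052 = 1668.0 mm^3


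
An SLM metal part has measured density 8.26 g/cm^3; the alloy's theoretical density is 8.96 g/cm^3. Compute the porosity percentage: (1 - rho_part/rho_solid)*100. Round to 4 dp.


Porosity = (1-8.26/8.96)*100 = 7.8125 %


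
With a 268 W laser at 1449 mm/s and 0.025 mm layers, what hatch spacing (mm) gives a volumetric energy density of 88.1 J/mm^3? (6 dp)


h = 268 / (88.1*1449*0.025) = 0.083975 mm


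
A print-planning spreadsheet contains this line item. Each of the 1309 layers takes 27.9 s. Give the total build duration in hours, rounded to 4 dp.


t = 1309 * 27.9 / 3600 = 10.1448 hrs


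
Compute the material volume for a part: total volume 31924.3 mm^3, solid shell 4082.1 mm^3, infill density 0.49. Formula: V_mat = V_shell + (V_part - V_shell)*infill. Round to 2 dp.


V_infill = (31924.3 - 4082.1) * 0.49 = 13642.68
V_total = 4082.1 + 13642.68 = 17724.78 mm^3


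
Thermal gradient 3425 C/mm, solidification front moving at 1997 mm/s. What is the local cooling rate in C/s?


CR = 3425 * 1997 = 6839725 C/s


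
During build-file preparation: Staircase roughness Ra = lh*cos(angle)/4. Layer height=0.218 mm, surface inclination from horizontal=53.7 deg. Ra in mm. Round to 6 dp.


Ra = 0.218 * cos(53.7) / 4 = 0.032265 mm


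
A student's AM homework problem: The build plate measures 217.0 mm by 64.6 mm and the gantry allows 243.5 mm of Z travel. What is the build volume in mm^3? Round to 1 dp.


V = 217.0 * 64.6 * 243.5 = 3413431.7 mm^3


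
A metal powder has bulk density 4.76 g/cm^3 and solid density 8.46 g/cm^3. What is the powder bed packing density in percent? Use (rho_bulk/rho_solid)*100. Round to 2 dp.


Packing = (4.76/8.46)*100 = 56.26 %


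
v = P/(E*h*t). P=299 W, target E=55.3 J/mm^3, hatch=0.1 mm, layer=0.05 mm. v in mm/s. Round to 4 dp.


v = 299 / (55.3*0.1*0.05) = 1081.3743 mm/s


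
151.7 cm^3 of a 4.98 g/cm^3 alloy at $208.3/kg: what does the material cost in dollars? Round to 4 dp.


Mass = 151.7*4.98/1000 = 0.755466 kg
Cost = 0.755466 * 208.3 = 157.3636 $


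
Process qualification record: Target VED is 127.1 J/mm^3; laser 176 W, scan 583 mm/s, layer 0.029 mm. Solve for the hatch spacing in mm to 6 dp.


h = 176 / (127.1*583*0.029) = 0.081903 mm


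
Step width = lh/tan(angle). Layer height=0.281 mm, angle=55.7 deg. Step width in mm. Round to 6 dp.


step = 0.281 / tan(55.7) = 0.191685 mm


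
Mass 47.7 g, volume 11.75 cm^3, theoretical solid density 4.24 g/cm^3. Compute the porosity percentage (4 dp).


rho_part = 47.7 / 11.75 = 4.05957447 g/cm^3
Porosity = (1 - 4.05957447/4.24)*100 = 4.2553 %


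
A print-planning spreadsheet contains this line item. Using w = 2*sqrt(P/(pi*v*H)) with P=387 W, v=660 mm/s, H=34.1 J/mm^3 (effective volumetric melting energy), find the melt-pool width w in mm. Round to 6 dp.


w = 2*sqrt(387/(pi*660*34.1)) = 0.147966 mm


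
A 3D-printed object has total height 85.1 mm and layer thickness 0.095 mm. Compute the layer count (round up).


Layers = ceil(85.1/0.095) = 896


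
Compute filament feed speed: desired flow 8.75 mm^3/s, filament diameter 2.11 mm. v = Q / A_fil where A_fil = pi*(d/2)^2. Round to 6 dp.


A = pi*(2.11/2)^2 = 3.496671
v = 8.75 / 3.496671 = 2.50238 mm/s


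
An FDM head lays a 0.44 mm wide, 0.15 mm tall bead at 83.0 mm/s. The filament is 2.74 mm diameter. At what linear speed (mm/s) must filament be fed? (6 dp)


Q = 0.44 * 0.15 * 83.0 = 5.478 mm^3/s
A_fil = pi*(2.74/2)^2 = 5.89645525 mm^2
v_feed = 5.478 / 5.89645525 = 0.929033 mm/s


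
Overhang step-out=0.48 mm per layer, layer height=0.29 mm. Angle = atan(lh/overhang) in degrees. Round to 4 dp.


angle = atan(0.29/0.48) = 31.139 degrees


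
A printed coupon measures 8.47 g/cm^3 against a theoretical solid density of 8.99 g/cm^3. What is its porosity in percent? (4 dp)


Porosity = (1-8.47/8.99)*100 = 5.7842 %


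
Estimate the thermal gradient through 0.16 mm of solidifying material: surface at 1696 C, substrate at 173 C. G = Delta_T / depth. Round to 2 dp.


G = (1696-173)/0.16 = 9518.75 C/mm


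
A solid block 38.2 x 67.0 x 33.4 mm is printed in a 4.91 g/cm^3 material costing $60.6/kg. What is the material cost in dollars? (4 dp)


V = 38.2 * 67.0 * 33.4 = 85483.96 mm^3 = 85.48396 cm^3
Mass = 85.48396 * 4.91 / 1000 = 0.41972624 kg
Cost = 0.41972624 * 60.6 = 25.4354 $


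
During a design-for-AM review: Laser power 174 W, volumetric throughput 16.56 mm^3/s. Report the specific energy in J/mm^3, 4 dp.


SE = 174 / 16.56 = 10.5072 J/mm^3


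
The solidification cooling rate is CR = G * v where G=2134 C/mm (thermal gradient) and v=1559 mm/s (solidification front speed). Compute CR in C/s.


CR = 2134 * 1559 = 3326906 C/s


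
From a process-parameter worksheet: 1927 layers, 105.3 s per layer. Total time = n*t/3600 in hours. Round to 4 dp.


t = 1927 * 105.3 / 3600 = 56.3648 hrs


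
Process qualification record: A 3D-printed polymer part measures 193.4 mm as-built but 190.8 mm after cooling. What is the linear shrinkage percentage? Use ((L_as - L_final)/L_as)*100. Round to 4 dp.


Shrinkage = ((193.4-190.8)/193.4)*100 = 1.3444 %


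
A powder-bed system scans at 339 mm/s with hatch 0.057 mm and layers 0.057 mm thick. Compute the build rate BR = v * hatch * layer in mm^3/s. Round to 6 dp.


Rate = 339 * 0.057 * 0.057 = 1.101411 mm^3/s


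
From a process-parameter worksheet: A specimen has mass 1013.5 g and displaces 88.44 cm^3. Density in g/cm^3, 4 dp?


rho = 1013.5 / 88.44 = 11.4597 g/cm^3


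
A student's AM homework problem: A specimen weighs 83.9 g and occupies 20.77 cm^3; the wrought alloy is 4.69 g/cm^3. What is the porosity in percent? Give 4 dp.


rho_part = 83.9 / 20.77 = 4.03948002 g/cm^3
Porosity = (1 - 4.03948002/4.69)*100 = 13.8704 %


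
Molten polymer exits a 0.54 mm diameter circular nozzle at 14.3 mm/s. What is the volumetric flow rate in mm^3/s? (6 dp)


A = pi*(0.54/2)^2 = 0.2290221 mm^2
Q = 0.2290221 * 14.3 = 3.275016 mm^3/s


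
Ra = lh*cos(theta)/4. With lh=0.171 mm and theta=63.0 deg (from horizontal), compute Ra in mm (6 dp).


Ra = 0.171 * cos(63.0) / 4 = 0.019408 mm


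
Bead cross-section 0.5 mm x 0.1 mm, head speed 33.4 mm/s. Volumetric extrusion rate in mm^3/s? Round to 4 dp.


Rate = 0.5 * 0.1 * 33.4 = 1.67 mm^3/s


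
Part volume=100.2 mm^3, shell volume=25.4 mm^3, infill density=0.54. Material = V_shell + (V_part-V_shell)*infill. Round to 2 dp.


V_infill = (100.2 - 25.4) * 0.54 = 40.39
V_total = 25.4 + 40.39 = 65.79 mm^3


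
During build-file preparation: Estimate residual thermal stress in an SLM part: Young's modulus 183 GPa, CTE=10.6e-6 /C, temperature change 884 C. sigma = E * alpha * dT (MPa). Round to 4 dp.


sigma = 183*1000 * 10.6e-6 * 884 = 1714.7832 MPa


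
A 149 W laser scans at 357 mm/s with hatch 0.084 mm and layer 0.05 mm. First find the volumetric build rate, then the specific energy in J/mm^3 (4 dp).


Build rate = 357 * 0.084 * 0.05 = 1.4994 mm^3/s
SE = 149 / 1.4994 = 99.3731 J/mm^3


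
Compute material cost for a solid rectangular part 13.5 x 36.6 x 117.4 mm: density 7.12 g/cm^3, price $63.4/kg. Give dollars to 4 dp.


V = 13.5 * 36.6 * 117.4 = 58007.34 mm^3 = 58.00734 cm^3
Mass = 58.00734 * 7.12 / 1000 = 0.41301226 kg
Cost = 0.41301226 * 63.4 = 26.185 $


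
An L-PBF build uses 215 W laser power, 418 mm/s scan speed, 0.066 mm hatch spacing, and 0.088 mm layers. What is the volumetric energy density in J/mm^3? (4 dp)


E = 215 / (418*0.066*0.088) = 88.5596 J/mm^3


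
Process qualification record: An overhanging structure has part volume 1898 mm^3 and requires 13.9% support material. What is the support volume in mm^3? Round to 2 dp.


V_support = 1898 * 0.139 = 263.82 mm^3


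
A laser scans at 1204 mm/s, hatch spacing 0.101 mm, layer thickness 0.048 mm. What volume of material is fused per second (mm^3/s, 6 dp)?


Rate = 1204 * 0.101 * 0.048 = 5.836992 mm^3/s


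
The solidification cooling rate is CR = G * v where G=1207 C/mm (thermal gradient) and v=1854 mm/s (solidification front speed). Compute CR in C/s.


CR = 1207 * 1854 = 2237778 C/s


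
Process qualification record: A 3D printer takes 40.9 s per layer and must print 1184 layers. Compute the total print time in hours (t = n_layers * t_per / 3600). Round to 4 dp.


t = 1184 * 40.9 / 3600 = 13.4516 hrs


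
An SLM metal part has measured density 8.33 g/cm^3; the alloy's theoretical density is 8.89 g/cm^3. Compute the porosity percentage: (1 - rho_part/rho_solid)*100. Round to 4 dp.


Porosity = (1-8.33/8.89)*100 = 6.2992 %


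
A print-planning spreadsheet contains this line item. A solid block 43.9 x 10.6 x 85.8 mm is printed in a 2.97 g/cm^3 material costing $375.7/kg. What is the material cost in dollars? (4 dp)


V = 43.9 * 10.6 * 85.8 = 39926.172 mm^3 = 39.926172 cm^3
Mass = 39.926172 * 2.97 / 1000 = 0.11858073 kg
Cost = 0.11858073 * 375.7 = 44.5508 $


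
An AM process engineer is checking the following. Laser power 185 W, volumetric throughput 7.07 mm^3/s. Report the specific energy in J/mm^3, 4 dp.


SE = 185 / 7.07 = 26.1669 J/mm^3


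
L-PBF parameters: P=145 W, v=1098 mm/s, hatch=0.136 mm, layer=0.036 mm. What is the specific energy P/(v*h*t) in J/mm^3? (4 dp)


Build rate = 1098 * 0.136 * 0.036 = 5.375808 mm^3/s
SE = 145 / 5.375808 = 26.9727 J/mm^3


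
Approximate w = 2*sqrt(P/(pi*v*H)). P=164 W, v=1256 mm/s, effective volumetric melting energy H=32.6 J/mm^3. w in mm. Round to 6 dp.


w = 2*sqrt(164/(pi*1256*32.6)) = 0.071412 mm


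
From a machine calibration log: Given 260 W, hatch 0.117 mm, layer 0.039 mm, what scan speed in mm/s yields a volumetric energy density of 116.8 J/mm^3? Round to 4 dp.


v = 260 / (116.8*0.117*0.039) = 487.843 mm/s


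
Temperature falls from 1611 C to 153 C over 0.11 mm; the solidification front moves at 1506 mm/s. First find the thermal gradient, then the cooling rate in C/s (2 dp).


G = (1611-153)/0.11 = 13254.54545455 C/mm
CR = 13254.54545455 * 1506 = 19961345.45 C/s


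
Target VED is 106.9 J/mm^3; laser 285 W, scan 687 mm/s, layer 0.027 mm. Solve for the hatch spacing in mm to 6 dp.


h = 285 / (106.9*687*0.027) = 0.14373 mm


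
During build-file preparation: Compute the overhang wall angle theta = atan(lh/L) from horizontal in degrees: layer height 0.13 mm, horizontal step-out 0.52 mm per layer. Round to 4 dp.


angle = atan(0.13/0.52) = 14.0362 degrees


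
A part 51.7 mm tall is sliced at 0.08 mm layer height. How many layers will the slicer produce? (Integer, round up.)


Layers = ceil(51.7/0.08) = 647


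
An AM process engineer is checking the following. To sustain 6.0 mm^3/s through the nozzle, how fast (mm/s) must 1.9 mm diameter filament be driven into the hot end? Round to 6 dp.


A = pi*(1.9/2)^2 = 2.835287
v = 6.0 / 2.835287 = 2.116188 mm/s


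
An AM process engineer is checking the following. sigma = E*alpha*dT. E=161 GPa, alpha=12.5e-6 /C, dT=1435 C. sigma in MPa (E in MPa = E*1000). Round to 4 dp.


sigma = 161*1000 * 12.5e-6 * 1435 = 2887.9375 MPa


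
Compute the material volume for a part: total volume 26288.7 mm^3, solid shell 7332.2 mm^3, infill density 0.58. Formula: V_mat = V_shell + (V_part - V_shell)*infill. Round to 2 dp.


V_infill = (26288.7 - 7332.2) * 0.58 = 10994.77
V_total = 7332.2 + 10994.77 = 18326.97 mm^3


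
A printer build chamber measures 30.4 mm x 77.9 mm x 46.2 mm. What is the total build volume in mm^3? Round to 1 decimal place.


V = 30.4 * 77.9 * 46.2 = 109409.0 mm^3


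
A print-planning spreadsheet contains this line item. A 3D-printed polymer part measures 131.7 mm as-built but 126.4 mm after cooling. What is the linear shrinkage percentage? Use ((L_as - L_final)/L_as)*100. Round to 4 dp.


Shrinkage = ((131.7-126.4)/131.7)*100 = 4.0243 %


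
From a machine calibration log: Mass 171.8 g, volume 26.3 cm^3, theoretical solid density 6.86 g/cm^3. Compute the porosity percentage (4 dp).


rho_part = 171.8 / 26.3 = 6.53231939 g/cm^3
Porosity = (1 - 6.53231939/6.86)*100 = 4.7767 %


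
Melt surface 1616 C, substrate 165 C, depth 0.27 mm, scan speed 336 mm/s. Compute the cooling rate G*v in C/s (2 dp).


G = (1616-165)/0.27 = 5374.07407407 C/mm
CR = 5374.07407407 * 336 = 1805688.89 C/s


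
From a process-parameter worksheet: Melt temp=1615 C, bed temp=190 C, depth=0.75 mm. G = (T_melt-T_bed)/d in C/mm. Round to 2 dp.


G = (1615-190)/0.75 = 1900.0 C/mm


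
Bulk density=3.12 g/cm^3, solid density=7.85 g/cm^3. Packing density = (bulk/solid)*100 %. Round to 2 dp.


Packing = (3.12/7.85)*100 = 39.75 %


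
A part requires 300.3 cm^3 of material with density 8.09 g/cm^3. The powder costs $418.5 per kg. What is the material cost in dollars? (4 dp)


Mass = 300.3*8.09/1000 = 2.429427 kg
Cost = 2.429427 * 418.5 = 1016.7152 $


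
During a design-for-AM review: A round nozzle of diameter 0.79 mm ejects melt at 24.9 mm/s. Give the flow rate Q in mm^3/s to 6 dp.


A = pi*(0.79/2)^2 = 0.49016699 mm^2
Q = 0.49016699 * 24.9 = 12.205158 mm^3/s


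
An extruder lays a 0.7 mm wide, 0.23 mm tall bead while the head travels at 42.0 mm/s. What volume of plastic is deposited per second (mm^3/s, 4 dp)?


Rate = 0.7 * 0.23 * 42.0 = 6.762 mm^3/s


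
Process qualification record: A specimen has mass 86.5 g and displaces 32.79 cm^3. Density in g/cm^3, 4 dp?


rho = 86.5 / 32.79 = 2.638 g/cm^3


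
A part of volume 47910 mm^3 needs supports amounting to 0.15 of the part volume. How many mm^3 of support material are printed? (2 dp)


V_support = 47910 * 0.15 = 7186.5 mm^3


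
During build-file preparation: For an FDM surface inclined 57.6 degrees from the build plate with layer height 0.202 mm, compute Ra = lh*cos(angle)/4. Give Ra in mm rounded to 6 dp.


Ra = 0.202 * cos(57.6) / 4 = 0.027059 mm


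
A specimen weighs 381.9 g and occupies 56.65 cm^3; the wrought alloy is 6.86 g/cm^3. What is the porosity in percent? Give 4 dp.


rho_part = 381.9 / 56.65 = 6.74139453 g/cm^3
Porosity = (1 - 6.74139453/6.86)*100 = 1.7289 %


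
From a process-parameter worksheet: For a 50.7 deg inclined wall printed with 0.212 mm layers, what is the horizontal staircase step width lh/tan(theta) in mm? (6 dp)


step = 0.212 / tan(50.7) = 0.17352 mm


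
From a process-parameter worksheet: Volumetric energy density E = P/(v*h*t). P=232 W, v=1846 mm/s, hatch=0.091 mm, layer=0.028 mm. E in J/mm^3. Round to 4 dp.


E = 232 / (1846*0.091*0.028) = 49.3238 J/mm^3


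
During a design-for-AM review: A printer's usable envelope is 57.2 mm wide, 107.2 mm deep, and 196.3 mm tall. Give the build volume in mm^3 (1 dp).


V = 57.2 * 107.2 * 196.3 = 1203680.2 mm^3


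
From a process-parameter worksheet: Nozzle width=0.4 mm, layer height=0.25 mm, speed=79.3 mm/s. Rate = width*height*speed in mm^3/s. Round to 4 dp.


Rate = 0.4 * 0.25 * 79.3 = 7.93 mm^3/s


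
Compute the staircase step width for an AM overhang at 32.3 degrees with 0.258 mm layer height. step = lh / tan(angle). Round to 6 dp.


step = 0.258 / tan(32.3) = 0.408116 mm


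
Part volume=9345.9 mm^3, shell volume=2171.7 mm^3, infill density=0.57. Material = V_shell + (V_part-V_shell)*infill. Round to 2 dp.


V_infill = (9345.9 - 2171.7) * 0.57 = 4089.29
V_total = 2171.7 + 4089.29 = 6260.99 mm^3


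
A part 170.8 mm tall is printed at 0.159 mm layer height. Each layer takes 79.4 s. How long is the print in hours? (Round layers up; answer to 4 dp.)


Layers = ceil(170.8/0.159) = 1075
t = 1075 * 79.4 / 3600 = 23.7097 hrs


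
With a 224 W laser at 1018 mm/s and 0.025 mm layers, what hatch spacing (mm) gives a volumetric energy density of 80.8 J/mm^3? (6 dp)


h = 224 / (80.8*1018*0.025) = 0.10893 mm


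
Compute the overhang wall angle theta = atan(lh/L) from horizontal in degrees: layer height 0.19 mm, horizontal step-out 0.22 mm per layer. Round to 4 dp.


angle = atan(0.19/0.22) = 40.8151 degrees


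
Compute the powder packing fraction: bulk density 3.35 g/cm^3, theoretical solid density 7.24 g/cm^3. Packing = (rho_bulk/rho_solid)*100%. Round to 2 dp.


Packing = (3.35/7.24)*100 = 46.27 %


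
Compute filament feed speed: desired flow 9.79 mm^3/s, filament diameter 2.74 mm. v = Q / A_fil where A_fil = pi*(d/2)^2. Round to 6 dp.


A = pi*(2.74/2)^2 = 5.896455
v = 9.79 / 5.896455 = 1.66032 mm/s


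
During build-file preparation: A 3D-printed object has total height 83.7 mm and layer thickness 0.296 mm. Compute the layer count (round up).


Layers = ceil(83.7/0.296) = 283


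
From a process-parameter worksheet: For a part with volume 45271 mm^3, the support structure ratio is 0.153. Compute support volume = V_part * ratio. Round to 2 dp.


V_support = 45271 * 0.153 = 6926.46 mm^3


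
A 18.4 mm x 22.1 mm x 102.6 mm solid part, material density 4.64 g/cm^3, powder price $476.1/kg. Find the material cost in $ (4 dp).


V = 18.4 * 22.1 * 102.6 = 41721.264 mm^3 = 41.721264 cm^3
Mass = 41.721264 * 4.64 / 1000 = 0.19358666 kg
Cost = 0.19358666 * 476.1 = 92.1666 $


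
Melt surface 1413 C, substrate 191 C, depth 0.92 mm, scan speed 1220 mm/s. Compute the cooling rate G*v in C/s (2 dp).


G = (1413-191)/0.92 = 1328.26086957 C/mm
CR = 1328.26086957 * 1220 = 1620478.26 C/s


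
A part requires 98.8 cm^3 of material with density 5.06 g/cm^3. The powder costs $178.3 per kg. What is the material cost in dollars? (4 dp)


Mass = 98.8*5.06/1000 = 0.499928 kg
Cost = 0.499928 * 178.3 = 89.1372 $


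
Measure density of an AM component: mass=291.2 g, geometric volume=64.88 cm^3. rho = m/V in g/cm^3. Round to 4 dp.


rho = 291.2 / 64.88 = 4.4883 g/cm^3


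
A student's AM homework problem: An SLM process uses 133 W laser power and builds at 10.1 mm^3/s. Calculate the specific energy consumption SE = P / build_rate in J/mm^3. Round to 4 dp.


SE = 133 / 10.1 = 13.1683 J/mm^3


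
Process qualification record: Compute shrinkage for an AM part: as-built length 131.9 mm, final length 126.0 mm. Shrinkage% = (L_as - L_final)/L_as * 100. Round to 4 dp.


Shrinkage = ((131.9-126.0)/131.9)*100 = 4.4731 %


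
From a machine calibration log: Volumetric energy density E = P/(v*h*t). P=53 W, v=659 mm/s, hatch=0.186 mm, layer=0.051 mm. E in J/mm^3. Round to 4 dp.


E = 53 / (659*0.186*0.051) = 8.4783 J/mm^3


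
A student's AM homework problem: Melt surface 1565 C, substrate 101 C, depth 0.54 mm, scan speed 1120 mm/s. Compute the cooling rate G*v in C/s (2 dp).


G = (1565-101)/0.54 = 2711.11111111 C/mm
CR = 2711.11111111 * 1120 = 3036444.44 C/s


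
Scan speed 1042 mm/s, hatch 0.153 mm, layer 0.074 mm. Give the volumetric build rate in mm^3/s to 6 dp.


Rate = 1042 * 0.153 * 0.074 = 11.797524 mm^3/s


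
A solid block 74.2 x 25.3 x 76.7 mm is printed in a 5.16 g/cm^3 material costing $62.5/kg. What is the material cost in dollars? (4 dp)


V = 74.2 * 25.3 * 76.7 = 143985.842 mm^3 = 143.985842 cm^3
Mass = 143.985842 * 5.16 / 1000 = 0.74296694 kg
Cost = 0.74296694 * 62.5 = 46.4354 $


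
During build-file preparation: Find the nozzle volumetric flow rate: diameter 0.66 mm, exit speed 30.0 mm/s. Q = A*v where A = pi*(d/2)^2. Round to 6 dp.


A = pi*(0.66/2)^2 = 0.34211944 mm^2
Q = 0.34211944 * 30.0 = 10.263583 mm^3/s


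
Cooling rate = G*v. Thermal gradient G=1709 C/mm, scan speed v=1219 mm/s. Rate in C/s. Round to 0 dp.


CR = 1709 * 1219 = 2083271 C/s


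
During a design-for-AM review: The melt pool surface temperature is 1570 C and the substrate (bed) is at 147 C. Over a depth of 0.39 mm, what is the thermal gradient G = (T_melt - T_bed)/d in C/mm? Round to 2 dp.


G = (1570-147)/0.39 = 3648.72 C/mm


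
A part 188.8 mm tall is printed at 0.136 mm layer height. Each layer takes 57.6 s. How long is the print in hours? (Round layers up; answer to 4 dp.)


Layers = ceil(188.8/0.136) = 1389
t = 1389 * 57.6 / 3600 = 22.224 hrs


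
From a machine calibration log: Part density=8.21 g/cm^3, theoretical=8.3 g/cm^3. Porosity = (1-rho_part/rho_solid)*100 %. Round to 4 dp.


Porosity = (1-8.21/8.3)*100 = 1.0843 %


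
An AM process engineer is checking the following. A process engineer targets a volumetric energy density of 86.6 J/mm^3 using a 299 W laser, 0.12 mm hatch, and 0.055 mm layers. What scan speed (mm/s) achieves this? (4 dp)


v = 299 / (86.6*0.12*0.055) = 523.1297 mm/s


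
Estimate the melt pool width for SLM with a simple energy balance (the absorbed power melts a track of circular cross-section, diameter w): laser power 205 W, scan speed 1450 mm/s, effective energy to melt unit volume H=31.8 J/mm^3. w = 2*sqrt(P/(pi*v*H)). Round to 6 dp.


w = 2*sqrt(205/(pi*1450*31.8)) = 0.075238 mm


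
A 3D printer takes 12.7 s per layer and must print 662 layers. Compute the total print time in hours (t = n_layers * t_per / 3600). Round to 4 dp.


t = 662 * 12.7 / 3600 = 2.3354 hrs


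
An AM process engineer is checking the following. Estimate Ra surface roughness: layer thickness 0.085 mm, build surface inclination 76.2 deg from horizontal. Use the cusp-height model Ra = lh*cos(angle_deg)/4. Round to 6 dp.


Ra = 0.085 * cos(76.2) / 4 = 0.005069 mm


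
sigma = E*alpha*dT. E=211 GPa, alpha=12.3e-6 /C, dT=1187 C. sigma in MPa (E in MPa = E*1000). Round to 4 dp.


sigma = 211*1000 * 12.3e-6 * 1187 = 3080.6211 MPa


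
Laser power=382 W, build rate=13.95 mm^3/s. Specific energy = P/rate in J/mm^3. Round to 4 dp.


SE = 382 / 13.95 = 27.3835 J/mm^3


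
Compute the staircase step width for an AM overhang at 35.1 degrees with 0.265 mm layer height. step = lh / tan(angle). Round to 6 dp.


step = 0.265 / tan(35.1) = 0.377057 mm


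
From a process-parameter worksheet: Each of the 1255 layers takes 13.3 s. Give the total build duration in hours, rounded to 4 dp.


t = 1255 * 13.3 / 3600 = 4.6365 hrs


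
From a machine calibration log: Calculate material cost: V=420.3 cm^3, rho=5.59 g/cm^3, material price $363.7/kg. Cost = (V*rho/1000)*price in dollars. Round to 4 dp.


Mass = 420.3*5.59/1000 = 2.349477 kg
Cost = 2.349477 * 363.7 = 854.5048 $


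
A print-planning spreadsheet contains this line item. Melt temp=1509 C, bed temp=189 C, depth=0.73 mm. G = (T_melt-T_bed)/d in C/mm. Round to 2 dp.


G = (1509-189)/0.73 = 1808.22 C/mm


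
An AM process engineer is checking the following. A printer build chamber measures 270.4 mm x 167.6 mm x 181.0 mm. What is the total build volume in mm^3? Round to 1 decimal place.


V = 270.4 * 167.6 * 181.0 = 8202746.2 mm^3


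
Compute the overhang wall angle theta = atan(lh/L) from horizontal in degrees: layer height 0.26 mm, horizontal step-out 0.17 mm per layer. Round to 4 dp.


angle = atan(0.26/0.17) = 56.8215 degrees


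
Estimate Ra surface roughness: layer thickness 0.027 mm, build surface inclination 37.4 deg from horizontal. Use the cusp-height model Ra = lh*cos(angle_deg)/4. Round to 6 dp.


Ra = 0.027 * cos(37.4) / 4 = 0.005362 mm


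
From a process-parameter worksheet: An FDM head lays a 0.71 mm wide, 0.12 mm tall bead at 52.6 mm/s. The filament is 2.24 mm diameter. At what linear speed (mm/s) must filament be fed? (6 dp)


Q = 0.71 * 0.12 * 52.6 = 4.48152 mm^3/s
A_fil = pi*(2.24/2)^2 = 3.94081382 mm^2
v_feed = 4.48152 / 3.94081382 = 1.137207 mm/s


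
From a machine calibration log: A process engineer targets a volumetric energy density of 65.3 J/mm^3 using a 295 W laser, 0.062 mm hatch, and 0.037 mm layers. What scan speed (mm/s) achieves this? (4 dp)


v = 295 / (65.3*0.062*0.037) = 1969.3161 mm/s


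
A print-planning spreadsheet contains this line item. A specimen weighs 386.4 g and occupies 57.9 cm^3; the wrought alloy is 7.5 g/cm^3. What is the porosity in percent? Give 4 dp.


rho_part = 386.4 / 57.9 = 6.67357513 g/cm^3
Porosity = (1 - 6.67357513/7.5)*100 = 11.019 %


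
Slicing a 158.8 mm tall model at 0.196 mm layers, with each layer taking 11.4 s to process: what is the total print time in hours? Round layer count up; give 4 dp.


Layers = ceil(158.8/0.196) = 811
t = 811 * 11.4 / 3600 = 2.5682 hrs


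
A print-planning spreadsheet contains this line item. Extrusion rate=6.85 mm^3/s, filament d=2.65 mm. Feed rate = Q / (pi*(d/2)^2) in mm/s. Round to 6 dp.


A = pi*(2.65/2)^2 = 5.515459
v = 6.85 / 5.515459 = 1.241964 mm/s


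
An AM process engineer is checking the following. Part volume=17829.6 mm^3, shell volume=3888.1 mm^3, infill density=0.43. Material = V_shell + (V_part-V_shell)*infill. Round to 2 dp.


V_infill = (17829.6 - 3888.1) * 0.43 = 5994.85
V_total = 3888.1 + 5994.85 = 9882.95 mm^3


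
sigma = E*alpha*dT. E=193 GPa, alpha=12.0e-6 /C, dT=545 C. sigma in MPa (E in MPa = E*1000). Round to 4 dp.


sigma = 193*1000 * 12.0e-6 * 545 = 1262.22 MPa


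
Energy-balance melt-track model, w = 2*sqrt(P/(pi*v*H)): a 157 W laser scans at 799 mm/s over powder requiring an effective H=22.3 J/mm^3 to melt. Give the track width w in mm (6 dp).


w = 2*sqrt(157/(pi*799*22.3)) = 0.10592 mm


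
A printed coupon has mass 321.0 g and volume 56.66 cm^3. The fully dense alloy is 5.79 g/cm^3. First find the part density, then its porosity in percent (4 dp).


rho_part = 321.0 / 56.66 = 5.6653724 g/cm^3
Porosity = (1 - 5.6653724/5.79)*100 = 2.1525 %


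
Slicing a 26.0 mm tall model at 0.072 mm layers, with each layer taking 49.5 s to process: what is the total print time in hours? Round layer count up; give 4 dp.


Layers = ceil(26.0/0.072) = 362
t = 362 * 49.5 / 3600 = 4.9775 hrs


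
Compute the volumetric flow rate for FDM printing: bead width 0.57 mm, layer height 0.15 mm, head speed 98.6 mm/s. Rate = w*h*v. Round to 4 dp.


Rate = 0.57 * 0.15 * 98.6 = 8.4303 mm^3/s


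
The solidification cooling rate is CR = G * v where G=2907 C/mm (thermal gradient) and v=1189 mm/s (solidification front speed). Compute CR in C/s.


CR = 2907 * 1189 = 3456423 C/s


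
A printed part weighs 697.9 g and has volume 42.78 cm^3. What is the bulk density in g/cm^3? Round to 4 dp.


rho = 697.9 / 42.78 = 16.3137 g/cm^3


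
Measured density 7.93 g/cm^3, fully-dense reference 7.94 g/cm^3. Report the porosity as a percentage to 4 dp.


Porosity = (1-7.93/7.94)*100 = 0.1259 %


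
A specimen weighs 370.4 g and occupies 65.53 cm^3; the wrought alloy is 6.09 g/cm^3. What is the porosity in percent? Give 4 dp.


rho_part = 370.4 / 65.53 = 5.65237296 g/cm^3
Porosity = (1 - 5.65237296/6.09)*100 = 7.186 %


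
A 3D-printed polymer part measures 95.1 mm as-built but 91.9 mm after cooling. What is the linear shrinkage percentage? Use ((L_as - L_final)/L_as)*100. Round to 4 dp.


Shrinkage = ((95.1-91.9)/95.1)*100 = 3.3649 %


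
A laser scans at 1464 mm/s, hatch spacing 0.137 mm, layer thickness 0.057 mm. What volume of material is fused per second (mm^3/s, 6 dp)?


Rate = 1464 * 0.137 * 0.057 = 11.432376 mm^3/s


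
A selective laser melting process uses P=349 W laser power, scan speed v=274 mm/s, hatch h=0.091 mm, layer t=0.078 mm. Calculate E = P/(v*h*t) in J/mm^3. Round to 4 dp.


E = 349 / (274*0.091*0.078) = 179.4481 J/mm^3


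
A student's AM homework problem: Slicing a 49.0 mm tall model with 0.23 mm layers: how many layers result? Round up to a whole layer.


Layers = ceil(49.0/0.23) = 214


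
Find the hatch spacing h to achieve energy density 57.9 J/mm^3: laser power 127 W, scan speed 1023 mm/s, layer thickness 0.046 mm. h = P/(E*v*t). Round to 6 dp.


h = 127 / (57.9*1023*0.046) = 0.046611 mm


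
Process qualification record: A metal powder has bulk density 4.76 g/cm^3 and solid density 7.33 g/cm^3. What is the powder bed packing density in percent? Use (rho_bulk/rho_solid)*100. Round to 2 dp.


Packing = (4.76/7.33)*100 = 64.94 %


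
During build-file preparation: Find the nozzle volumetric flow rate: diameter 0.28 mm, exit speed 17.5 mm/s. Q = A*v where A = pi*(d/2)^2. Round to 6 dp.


A = pi*(0.28/2)^2 = 0.06157522 mm^2
Q = 0.06157522 * 17.5 = 1.077566 mm^3/s


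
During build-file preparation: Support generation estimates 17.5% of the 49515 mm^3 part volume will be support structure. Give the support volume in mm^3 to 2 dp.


V_support = 49515 * 0.175 = 8665.13 mm^3


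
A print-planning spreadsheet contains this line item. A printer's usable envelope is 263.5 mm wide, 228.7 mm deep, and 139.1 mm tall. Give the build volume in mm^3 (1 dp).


V = 263.5 * 228.7 * 139.1 = 8382506.8 mm^3


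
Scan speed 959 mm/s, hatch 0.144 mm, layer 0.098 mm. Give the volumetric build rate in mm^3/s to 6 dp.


Rate = 959 * 0.144 * 0.098 = 13.533408 mm^3/s


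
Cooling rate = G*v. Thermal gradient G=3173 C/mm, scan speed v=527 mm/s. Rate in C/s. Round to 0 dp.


CR = 3173 * 527 = 1672171 C/s


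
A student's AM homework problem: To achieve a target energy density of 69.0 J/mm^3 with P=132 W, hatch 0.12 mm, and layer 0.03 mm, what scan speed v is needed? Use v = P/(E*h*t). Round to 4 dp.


v = 132 / (69.0*0.12*0.03) = 531.401 mm/s


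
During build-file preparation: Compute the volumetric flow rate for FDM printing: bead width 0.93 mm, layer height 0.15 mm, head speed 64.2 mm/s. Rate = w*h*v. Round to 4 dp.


Rate = 0.93 * 0.15 * 64.2 = 8.9559 mm^3/s


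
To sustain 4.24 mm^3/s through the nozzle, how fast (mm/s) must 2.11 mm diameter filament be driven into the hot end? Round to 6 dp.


A = pi*(2.11/2)^2 = 3.496671
v = 4.24 / 3.496671 = 1.212582 mm/s


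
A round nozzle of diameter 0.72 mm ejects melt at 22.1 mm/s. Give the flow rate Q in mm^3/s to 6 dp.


A = pi*(0.72/2)^2 = 0.40715041 mm^2
Q = 0.40715041 * 22.1 = 8.998024 mm^3/s


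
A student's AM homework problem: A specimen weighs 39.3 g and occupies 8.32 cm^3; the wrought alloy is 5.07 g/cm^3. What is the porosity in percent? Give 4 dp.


rho_part = 39.3 / 8.32 = 4.72355769 g/cm^3
Porosity = (1 - 4.72355769/5.07)*100 = 6.8332 %


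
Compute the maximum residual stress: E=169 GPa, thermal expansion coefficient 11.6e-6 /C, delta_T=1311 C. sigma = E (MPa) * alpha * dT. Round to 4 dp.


sigma = 169*1000 * 11.6e-6 * 1311 = 2570.0844 MPa


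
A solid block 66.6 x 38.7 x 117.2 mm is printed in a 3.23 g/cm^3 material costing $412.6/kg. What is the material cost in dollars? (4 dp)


V = 66.6 * 38.7 * 117.2 = 302073.624 mm^3 = 302.073624 cm^3
Mass = 302.073624 * 3.23 / 1000 = 0.97569781 kg
Cost = 0.97569781 * 412.6 = 402.5729 $


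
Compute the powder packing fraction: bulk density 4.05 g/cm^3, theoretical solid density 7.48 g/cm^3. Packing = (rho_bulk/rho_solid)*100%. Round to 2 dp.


Packing = (4.05/7.48)*100 = 54.14 %


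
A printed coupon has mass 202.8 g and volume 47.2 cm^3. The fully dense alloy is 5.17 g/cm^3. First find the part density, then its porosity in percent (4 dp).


rho_part = 202.8 / 47.2 = 4.29661017 g/cm^3
Porosity = (1 - 4.29661017/5.17)*100 = 16.8934 %


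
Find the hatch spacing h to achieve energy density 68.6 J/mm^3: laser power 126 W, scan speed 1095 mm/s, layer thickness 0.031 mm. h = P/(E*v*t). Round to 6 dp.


h = 126 / (68.6*1095*0.031) = 0.054109 mm


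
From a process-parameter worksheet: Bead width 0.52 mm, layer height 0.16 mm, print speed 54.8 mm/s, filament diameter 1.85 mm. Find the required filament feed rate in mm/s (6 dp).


Q = 0.52 * 0.16 * 54.8 = 4.55936 mm^3/s
A_fil = pi*(1.85/2)^2 = 2.68802521 mm^2
v_feed = 4.55936 / 2.68802521 = 1.696175 mm/s


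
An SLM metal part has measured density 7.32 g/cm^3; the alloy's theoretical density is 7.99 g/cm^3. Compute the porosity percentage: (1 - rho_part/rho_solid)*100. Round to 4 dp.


Porosity = (1-7.32/7.99)*100 = 8.3855 %


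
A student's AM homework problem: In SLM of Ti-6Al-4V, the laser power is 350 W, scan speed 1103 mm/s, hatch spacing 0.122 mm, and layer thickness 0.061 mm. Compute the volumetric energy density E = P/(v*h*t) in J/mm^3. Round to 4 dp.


E = 350 / (1103*0.122*0.061) = 42.6386 J/mm^3


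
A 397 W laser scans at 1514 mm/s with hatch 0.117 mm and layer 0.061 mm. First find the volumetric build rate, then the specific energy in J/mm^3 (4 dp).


Build rate = 1514 * 0.117 * 0.061 = 10.805418 mm^3/s
SE = 397 / 10.805418 = 36.7408 J/mm^3


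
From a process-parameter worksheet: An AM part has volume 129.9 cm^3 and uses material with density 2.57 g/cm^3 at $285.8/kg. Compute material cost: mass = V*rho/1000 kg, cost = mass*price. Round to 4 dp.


Mass = 129.9*2.57/1000 = 0.333843 kg
Cost = 0.333843 * 285.8 = 95.4123 $


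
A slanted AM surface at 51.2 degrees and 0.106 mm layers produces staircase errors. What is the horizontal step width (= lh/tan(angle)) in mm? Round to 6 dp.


step = 0.106 / tan(51.2) = 0.085226 mm


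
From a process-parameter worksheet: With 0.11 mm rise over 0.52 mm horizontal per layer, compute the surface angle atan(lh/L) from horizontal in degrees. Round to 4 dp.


angle = atan(0.11/0.52) = 11.9442 degrees


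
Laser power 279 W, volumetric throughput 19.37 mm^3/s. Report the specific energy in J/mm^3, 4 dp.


SE = 279 / 19.37 = 14.4037 J/mm^3


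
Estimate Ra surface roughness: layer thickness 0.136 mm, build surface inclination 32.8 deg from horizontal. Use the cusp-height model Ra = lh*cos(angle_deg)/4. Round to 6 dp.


Ra = 0.136 * cos(32.8) / 4 = 0.028579 mm


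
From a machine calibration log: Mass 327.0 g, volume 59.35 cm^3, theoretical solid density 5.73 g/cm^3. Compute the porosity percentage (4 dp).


rho_part = 327.0 / 59.35 = 5.50968829 g/cm^3
Porosity = (1 - 5.50968829/5.73)*100 = 3.8449 %


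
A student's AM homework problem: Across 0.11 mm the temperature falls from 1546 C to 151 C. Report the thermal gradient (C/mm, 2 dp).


G = (1546-151)/0.11 = 12681.82 C/mm


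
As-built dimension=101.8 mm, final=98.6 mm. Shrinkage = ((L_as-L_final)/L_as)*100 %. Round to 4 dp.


Shrinkage = ((101.8-98.6)/101.8)*100 = 3.1434 %


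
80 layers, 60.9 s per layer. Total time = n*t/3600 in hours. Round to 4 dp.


t = 80 * 60.9 / 3600 = 1.3533 hrs


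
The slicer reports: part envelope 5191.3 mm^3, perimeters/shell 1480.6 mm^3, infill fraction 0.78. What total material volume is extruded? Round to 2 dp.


V_infill = (5191.3 - 1480.6) * 0.78 = 2894.35
V_total = 1480.6 + 2894.35 = 4374.95 mm^3


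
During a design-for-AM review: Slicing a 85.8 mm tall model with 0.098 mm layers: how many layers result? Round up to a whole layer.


Layers = ceil(85.8/0.098) = 876


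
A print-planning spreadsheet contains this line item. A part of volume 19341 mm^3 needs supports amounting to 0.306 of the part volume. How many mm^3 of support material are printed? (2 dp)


V_support = 19341 * 0.306 = 5918.35 mm^3


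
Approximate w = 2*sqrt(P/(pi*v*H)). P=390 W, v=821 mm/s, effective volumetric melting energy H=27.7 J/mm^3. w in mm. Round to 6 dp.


w = 2*sqrt(390/(pi*821*27.7)) = 0.147766 mm


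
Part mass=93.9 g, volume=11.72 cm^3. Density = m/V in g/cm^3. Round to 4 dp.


rho = 93.9 / 11.72 = 8.0119 g/cm^3


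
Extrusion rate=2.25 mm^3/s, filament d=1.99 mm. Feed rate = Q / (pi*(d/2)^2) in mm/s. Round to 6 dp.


A = pi*(1.99/2)^2 = 3.110255
v = 2.25 / 3.110255 = 0.723413 mm/s
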